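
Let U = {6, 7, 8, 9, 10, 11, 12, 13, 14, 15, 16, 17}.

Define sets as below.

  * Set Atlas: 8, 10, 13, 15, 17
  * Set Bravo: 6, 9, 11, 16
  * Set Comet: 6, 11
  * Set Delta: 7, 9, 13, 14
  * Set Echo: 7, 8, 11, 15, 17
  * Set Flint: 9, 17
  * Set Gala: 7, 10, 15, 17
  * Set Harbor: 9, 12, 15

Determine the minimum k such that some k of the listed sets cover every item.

Take {Atlas, Bravo, Delta, Harbor}. Their union is {6, 7, 8, 9, 10, 11, 12, 13, 14, 15, 16, 17}, which is all 12 items.
Only Harbor contains 12, so Harbor is forced; the remaining 9 items need at least 3 more sets (each remaining set adds at most 4) — so at least 4 sets are needed, and 4 is optimal.

4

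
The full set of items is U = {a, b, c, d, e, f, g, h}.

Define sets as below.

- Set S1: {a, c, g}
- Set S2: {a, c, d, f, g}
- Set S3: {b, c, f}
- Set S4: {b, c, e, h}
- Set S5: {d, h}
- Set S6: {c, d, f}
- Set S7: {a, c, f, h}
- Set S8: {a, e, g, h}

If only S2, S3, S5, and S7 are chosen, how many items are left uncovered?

1

Union of S2, S3, S5, S7 = {a, b, c, d, f, g, h}.
Not covered: e — 1 item.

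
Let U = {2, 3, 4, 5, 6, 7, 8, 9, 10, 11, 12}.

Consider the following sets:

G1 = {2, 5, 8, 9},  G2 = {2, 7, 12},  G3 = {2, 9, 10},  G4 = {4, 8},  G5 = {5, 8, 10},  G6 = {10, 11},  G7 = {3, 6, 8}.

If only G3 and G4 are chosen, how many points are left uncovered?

6

Union of G3, G4 = {2, 4, 8, 9, 10}.
Not covered: 3, 5, 6, 7, 11, 12 — 6 points.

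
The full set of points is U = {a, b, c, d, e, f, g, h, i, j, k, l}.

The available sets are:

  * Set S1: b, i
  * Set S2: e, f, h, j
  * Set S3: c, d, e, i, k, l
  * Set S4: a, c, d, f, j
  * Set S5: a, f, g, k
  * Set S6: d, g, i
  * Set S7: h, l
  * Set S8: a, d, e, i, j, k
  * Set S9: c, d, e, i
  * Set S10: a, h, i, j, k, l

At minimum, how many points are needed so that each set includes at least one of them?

3

The 3 points {f, h, i} hit every set.
The sets S1, S4, S7 are pairwise disjoint, so any hitting set needs a separate point for each — at least 3. Hence 3 is optimal.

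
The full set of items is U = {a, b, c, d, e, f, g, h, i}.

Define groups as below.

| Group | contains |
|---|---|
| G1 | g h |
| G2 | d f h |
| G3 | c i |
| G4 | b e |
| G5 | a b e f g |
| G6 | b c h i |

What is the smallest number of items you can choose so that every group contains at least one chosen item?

The 3 items {b, c, h} hit every group.
The groups G1, G3, G4 are pairwise disjoint, so any hitting set needs a separate item for each — at least 3. Hence 3 is optimal.

3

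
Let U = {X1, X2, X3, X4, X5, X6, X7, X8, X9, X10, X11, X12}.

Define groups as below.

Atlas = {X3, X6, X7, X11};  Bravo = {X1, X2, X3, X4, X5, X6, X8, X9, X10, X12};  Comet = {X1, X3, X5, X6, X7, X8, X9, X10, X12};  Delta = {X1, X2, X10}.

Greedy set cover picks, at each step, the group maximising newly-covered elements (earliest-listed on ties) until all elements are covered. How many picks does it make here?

2

Greedy: pick Bravo (covers 10 new) → pick Atlas (covers 2 new). Total picks: 2.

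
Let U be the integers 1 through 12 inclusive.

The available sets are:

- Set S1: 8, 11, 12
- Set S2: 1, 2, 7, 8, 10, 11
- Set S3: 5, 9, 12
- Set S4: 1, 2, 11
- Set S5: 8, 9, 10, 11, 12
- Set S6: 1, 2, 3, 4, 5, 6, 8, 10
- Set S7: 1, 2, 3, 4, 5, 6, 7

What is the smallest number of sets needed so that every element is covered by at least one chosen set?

S5 and S7 together: S5 ∪ S7 = {1, 2, 3, 4, 5, 6, 7, 8, 9, 10, 11, 12} — every element is covered.
No single set has all 12 elements (the largest, S6, has 8), so 2 is optimal.

2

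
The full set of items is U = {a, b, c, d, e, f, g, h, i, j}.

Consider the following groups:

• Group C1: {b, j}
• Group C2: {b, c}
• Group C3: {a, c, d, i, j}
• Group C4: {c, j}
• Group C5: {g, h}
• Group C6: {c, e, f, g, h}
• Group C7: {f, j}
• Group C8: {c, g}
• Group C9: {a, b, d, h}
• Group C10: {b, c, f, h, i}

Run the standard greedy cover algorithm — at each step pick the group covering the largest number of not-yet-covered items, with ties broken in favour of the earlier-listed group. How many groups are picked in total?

3

Greedy: pick C3 (covers 5 new) → pick C6 (covers 4 new) → pick C1 (covers 1 new). Total picks: 3.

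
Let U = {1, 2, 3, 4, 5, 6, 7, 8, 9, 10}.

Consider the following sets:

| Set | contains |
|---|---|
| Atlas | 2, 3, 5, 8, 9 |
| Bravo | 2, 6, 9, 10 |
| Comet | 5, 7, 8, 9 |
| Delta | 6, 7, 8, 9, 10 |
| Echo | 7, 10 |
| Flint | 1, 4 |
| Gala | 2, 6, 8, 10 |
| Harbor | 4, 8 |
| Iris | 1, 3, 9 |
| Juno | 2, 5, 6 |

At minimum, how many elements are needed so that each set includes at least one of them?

4

H = {4, 5, 9, 10} meets every set (each contains at least one member of H), and |H| = 4.
The sets Echo, Harbor, Iris, Juno are pairwise disjoint, so any hitting set needs a separate element for each — at least 4. Hence 4 is optimal.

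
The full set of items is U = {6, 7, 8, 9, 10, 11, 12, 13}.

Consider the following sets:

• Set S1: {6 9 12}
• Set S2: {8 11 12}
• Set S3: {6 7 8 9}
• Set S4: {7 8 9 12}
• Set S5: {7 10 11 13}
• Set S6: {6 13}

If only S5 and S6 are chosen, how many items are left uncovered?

3

Union of S5, S6 = {6, 7, 10, 11, 13}.
Not covered: 8, 9, 12 — 3 items.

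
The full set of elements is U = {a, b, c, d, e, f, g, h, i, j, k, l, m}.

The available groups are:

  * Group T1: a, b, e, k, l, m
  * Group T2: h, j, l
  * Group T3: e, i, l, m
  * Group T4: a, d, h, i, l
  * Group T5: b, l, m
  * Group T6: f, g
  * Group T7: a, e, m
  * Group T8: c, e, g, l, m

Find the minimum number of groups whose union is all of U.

5

T1, T2, T4, T6, and T8 cover everything between them: the union {a, b, c, d, e, f, g, h, i, j, k, l, m} is all of U.
No 4 of the 8 groups cover everything (all 70 combinations miss at least one element), so 5 is optimal.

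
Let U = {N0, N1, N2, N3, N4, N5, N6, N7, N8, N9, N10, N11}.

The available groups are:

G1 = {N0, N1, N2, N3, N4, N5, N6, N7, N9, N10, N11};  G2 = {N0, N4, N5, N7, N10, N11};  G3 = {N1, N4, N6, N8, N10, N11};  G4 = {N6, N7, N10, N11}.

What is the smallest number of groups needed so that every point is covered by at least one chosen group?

2

G1 and G3 cover everything between them: the union {N0, N1, N2, N3, N4, N5, N6, N7, N8, N9, N10, N11} is all of U.
No single group has all 12 points (the largest, G1, has 11), so 2 is optimal.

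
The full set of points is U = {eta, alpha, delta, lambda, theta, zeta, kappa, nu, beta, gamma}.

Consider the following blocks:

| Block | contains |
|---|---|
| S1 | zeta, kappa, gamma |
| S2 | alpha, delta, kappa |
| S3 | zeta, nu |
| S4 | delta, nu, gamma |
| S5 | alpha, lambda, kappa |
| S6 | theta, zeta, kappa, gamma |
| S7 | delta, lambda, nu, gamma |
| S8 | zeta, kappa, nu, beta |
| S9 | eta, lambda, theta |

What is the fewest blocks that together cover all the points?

4

S5 and S7 and S8 and S9 together: S5 ∪ S7 ∪ S8 ∪ S9 = {eta, alpha, delta, lambda, theta, zeta, kappa, nu, beta, gamma} — every point is covered.
No 3 of the 9 blocks cover everything (all 84 combinations miss at least one point), so 4 is optimal.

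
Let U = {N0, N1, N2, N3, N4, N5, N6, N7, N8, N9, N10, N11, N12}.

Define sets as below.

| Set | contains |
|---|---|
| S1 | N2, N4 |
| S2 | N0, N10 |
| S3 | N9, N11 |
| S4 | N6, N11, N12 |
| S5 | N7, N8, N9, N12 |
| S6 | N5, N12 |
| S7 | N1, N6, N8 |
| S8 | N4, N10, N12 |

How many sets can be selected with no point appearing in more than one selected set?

5

S1, S2, S3, S6, S7 are pairwise disjoint (S1={N2,N4}; S2={N0,N10}; S3={N9,N11}; S6={N5,N12}; S7={N1,N6,N8}).
Every remaining set overlaps one of these, and no 6 of the listed sets are pairwise disjoint, so 5 is the maximum.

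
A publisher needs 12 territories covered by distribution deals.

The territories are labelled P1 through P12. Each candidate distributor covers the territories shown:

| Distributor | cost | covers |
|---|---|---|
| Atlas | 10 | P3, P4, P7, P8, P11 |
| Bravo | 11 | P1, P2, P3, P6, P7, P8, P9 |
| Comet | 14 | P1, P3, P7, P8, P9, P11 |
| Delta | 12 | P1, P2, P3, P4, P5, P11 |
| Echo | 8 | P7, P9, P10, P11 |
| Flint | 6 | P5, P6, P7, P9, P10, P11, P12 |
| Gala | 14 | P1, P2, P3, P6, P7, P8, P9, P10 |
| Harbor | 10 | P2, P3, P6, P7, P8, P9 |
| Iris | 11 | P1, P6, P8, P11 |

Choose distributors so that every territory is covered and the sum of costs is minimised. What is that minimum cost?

Atlas, Bravo, Flint together cover every territory (Atlas ∪ Bravo ∪ Flint = {P1, P2, P3, P4, P5, P6, P7, P8, P9, P10, P11, P12}); total cost 10 + 11 + 6 = 27.
No covering selection has total cost below 27.

27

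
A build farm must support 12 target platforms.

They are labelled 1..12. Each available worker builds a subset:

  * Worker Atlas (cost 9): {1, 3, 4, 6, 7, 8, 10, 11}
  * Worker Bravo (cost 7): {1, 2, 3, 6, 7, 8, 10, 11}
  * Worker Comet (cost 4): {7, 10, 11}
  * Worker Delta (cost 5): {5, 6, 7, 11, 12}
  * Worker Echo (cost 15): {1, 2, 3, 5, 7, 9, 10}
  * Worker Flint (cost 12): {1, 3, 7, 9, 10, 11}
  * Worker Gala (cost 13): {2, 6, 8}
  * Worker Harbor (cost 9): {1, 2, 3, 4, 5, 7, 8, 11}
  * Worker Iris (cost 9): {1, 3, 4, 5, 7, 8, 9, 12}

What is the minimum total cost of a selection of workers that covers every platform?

16

Bravo, Iris together cover every platform (Bravo ∪ Iris = {1, 2, 3, 4, 5, 6, 7, 8, 9, 10, 11, 12}); total cost 7 + 9 = 16.
No covering selection has total cost below 16.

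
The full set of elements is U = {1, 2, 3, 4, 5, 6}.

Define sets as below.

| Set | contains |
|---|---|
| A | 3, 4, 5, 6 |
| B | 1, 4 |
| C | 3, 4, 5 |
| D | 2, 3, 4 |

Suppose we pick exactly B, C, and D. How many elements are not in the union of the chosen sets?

Union of B, C, D = {1, 2, 3, 4, 5}.
Not covered: 6 — 1 element.

1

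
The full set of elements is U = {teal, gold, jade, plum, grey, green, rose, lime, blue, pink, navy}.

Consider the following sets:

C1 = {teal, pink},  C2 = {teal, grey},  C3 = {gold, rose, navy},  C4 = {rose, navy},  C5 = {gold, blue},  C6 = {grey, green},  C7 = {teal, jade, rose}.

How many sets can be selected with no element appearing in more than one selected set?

C1, C4, C5, C6 are pairwise disjoint (C1={teal,pink}; C4={rose,navy}; C5={gold,blue}; C6={grey,green}).
Every remaining set overlaps one of these, and no 5 of the listed sets are pairwise disjoint, so 4 is the maximum.

4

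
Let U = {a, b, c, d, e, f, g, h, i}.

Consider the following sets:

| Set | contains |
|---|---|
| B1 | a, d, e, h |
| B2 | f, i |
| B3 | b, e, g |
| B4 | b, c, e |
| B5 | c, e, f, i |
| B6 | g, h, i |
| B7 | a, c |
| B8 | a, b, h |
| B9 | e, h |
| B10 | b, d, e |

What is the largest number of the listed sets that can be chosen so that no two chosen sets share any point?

3

B2, B7, B9 are pairwise disjoint (B2={f,i}; B7={a,c}; B9={e,h}).
Every remaining set overlaps one of these, and no 4 of the listed sets are pairwise disjoint, so 3 is the maximum.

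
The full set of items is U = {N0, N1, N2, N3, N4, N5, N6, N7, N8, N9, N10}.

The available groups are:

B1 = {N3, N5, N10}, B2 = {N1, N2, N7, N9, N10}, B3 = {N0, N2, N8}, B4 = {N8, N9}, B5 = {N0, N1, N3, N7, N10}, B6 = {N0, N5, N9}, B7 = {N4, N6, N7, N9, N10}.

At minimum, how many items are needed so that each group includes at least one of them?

Take H = {N0, N9, N10}. Each listed group contains at least one of these, so H is a hitting set of size 3.
No choice of 2 items meets every group, so 3 is the minimum.

3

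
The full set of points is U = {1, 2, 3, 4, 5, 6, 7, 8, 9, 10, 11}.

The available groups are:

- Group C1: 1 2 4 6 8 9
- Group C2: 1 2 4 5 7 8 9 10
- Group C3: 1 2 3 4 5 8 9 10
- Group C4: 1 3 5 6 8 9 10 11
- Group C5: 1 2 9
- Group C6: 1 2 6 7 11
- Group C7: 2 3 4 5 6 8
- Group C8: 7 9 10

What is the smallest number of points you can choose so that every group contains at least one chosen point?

2

The 2 points {2, 10} hit every group.
The groups C7, C8 are pairwise disjoint, so any hitting set needs a separate point for each — at least 2. Hence 2 is optimal.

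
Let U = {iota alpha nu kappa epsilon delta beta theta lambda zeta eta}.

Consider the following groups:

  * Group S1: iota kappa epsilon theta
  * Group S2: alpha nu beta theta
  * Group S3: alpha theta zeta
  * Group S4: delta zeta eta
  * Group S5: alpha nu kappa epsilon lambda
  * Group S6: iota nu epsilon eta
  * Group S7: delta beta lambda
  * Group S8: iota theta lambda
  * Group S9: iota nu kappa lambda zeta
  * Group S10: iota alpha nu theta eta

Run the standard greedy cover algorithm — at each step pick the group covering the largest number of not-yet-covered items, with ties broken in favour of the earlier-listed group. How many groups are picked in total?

Greedy: pick S5 (covers 5 new) → pick S4 (covers 3 new) → pick S1 (covers 2 new) → pick S2 (covers 1 new). Total picks: 4.

4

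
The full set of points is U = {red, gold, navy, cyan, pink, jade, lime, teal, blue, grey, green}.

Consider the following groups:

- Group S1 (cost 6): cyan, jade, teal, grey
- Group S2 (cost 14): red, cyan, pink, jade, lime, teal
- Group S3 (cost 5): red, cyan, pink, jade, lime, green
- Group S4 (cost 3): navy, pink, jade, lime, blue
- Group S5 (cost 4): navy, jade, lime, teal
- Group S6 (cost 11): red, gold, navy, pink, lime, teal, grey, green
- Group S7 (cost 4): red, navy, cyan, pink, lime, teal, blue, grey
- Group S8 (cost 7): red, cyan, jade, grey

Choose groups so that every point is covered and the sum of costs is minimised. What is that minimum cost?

18

S4, S6, S7 together cover every point (S4 ∪ S6 ∪ S7 = {red, gold, navy, cyan, pink, jade, lime, teal, blue, grey, green}); total cost 3 + 11 + 4 = 18.
The greedy pick S7, S3, S6 costs 20; no covering selection beats 18.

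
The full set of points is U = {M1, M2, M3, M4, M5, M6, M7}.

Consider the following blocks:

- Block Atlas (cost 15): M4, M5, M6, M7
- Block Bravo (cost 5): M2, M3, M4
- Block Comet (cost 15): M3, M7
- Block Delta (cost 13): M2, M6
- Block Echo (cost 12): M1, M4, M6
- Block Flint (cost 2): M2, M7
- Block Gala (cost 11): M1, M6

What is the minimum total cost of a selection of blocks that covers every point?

31

Atlas, Bravo, Gala together cover every point (Atlas ∪ Bravo ∪ Gala = {M1, M2, M3, M4, M5, M6, M7}); total cost 15 + 5 + 11 = 31.
The greedy pick Flint, Bravo, Gala, Atlas costs 33; no covering selection beats 31.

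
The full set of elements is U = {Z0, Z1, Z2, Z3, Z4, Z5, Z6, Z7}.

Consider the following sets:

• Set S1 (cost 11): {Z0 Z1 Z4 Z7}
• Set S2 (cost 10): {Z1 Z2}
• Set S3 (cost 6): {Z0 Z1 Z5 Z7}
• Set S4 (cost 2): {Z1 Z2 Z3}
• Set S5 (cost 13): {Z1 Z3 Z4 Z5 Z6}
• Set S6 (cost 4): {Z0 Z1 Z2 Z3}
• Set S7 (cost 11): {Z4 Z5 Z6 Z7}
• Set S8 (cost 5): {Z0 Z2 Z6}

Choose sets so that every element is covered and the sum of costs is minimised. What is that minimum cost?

15

S6, S7 together cover every element (S6 ∪ S7 = {Z0, Z1, Z2, Z3, Z4, Z5, Z6, Z7}); total cost 4 + 11 = 15.
The greedy pick S4, S3, S8, S1 costs 24; no covering selection beats 15.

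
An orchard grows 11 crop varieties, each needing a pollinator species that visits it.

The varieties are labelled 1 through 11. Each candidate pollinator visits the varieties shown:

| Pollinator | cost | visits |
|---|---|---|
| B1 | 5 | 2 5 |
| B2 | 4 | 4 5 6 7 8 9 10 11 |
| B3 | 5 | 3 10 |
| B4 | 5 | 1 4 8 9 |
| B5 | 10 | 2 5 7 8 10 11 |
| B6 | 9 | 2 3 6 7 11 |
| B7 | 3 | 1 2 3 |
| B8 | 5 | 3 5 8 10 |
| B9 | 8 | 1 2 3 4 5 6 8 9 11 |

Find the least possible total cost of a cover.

B2, B7 together cover every variety (B2 ∪ B7 = {1, 2, 3, 4, 5, 6, 7, 8, 9, 10, 11}); total cost 4 + 3 = 7.
No covering selection has total cost below 7.

7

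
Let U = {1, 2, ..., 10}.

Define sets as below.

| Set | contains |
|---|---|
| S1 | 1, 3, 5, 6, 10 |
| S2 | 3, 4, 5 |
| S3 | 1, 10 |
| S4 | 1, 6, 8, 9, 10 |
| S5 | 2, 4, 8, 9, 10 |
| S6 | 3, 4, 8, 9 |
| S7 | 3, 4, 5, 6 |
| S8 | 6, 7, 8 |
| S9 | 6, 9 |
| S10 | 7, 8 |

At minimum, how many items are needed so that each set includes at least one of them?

4

The 4 items {1, 3, 8, 9} hit every set.
The sets S2, S3, S9, S10 are pairwise disjoint, so any hitting set needs a separate item for each — at least 4. Hence 4 is optimal.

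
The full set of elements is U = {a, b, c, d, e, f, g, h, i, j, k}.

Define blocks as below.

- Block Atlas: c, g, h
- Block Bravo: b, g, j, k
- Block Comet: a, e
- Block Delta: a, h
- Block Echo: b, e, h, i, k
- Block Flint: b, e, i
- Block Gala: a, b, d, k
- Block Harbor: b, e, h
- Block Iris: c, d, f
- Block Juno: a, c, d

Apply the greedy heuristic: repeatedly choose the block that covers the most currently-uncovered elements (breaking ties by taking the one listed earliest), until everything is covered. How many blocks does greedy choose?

Greedy: pick Echo (covers 5 new) → pick Iris (covers 3 new) → pick Bravo (covers 2 new) → pick Comet (covers 1 new). Total picks: 4.

4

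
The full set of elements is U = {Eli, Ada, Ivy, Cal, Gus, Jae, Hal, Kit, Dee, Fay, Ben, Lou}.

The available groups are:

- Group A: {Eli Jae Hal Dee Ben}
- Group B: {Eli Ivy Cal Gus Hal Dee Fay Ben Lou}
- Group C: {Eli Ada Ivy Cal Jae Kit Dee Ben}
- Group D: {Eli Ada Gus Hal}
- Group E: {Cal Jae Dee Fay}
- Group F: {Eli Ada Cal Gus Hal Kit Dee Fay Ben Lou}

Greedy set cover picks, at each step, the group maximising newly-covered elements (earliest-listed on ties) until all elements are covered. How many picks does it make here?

2

Greedy: pick F (covers 10 new) → pick C (covers 2 new). Total picks: 2.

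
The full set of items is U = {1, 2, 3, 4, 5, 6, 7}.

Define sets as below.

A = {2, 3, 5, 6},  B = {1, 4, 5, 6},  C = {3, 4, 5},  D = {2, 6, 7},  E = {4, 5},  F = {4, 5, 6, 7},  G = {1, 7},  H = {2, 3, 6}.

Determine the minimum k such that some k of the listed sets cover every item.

Take {B, G, H}. Their union is {1, 2, 3, 4, 5, 6, 7}, which is all 7 items.
No 2 of the 8 sets cover everything (all 28 combinations miss at least one item), so 3 is optimal.

3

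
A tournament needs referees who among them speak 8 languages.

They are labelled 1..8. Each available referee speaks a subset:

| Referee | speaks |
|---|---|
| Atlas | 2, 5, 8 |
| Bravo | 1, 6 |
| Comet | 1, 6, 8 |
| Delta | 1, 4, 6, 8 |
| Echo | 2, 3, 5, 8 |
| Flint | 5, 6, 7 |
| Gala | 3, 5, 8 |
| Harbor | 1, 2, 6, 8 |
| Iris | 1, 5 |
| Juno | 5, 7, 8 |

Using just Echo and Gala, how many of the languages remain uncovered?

Union of Echo, Gala = {2, 3, 5, 8}.
Not covered: 1, 4, 6, 7 — 4 languages.

4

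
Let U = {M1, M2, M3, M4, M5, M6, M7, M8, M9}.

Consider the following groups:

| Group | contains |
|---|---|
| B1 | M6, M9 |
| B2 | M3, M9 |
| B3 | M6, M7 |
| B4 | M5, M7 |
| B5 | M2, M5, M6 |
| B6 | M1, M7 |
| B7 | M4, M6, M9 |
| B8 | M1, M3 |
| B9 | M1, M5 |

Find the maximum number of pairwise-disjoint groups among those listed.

B4, B7, B8 are pairwise disjoint (B4={M5,M7}; B7={M4,M6,M9}; B8={M1,M3}).
Every remaining group overlaps one of these, and no 4 of the listed groups are pairwise disjoint, so 3 is the maximum.

3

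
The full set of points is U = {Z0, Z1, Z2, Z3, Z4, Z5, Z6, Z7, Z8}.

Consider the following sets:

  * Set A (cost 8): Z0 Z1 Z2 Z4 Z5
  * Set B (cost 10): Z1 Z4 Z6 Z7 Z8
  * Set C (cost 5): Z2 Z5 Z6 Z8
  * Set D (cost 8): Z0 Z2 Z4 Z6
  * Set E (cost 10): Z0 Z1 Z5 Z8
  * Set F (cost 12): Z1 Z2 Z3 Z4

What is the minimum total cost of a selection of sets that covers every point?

30

A, B, F together cover every point (A ∪ B ∪ F = {Z0, Z1, Z2, Z3, Z4, Z5, Z6, Z7, Z8}); total cost 8 + 10 + 12 = 30.
The greedy pick C, A, B, F costs 35; no covering selection beats 30.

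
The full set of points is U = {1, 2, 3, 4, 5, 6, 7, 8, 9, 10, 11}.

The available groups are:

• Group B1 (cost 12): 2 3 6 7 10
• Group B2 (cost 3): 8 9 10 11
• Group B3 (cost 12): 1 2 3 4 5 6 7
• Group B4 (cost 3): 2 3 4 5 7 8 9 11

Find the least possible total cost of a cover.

15

B2, B3 together cover every point (B2 ∪ B3 = {1, 2, 3, 4, 5, 6, 7, 8, 9, 10, 11}); total cost 3 + 12 = 15.
The greedy pick B4, B2, B3 costs 18; no covering selection beats 15.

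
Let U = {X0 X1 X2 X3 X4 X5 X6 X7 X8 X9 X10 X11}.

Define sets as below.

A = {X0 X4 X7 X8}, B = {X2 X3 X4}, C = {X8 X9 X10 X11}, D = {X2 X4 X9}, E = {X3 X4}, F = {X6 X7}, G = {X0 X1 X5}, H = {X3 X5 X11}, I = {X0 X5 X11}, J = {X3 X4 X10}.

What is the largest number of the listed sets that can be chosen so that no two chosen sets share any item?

4

B, C, F, G are pairwise disjoint (B={X2,X3,X4}; C={X8,X9,X10,X11}; F={X6,X7}; G={X0,X1,X5}).
Every remaining set overlaps one of these, and no 5 of the listed sets are pairwise disjoint, so 4 is the maximum.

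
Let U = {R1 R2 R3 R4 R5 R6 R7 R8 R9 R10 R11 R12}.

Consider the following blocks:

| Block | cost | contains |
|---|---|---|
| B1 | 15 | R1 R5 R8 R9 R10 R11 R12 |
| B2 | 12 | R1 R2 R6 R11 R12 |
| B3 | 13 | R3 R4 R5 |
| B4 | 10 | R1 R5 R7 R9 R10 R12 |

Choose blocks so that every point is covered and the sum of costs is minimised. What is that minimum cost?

50

B1, B2, B3, B4 together cover every point (B1 ∪ B2 ∪ B3 ∪ B4 = {R1, R2, R3, R4, R5, R6, R7, R8, R9, R10, R11, R12}); total cost 15 + 12 + 13 + 10 = 50.
No covering selection has total cost below 50.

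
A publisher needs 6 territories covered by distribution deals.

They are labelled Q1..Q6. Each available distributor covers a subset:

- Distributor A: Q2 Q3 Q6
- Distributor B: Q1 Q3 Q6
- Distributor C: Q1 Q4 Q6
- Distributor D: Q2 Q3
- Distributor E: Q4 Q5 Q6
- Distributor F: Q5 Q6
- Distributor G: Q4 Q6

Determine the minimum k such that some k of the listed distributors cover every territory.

Take {B, D, E}. Their union is {Q1, Q2, Q3, Q4, Q5, Q6}, which is all 6 territories.
No 2 of the 7 distributors cover everything (all 21 combinations miss at least one territory), so 3 is optimal.

3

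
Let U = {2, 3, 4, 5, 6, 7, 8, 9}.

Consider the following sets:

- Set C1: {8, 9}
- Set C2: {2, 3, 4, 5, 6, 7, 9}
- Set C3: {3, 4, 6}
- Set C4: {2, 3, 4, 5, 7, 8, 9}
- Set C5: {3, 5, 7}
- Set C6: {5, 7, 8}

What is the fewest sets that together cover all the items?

C2 and C6 cover everything between them: the union {2, 3, 4, 5, 6, 7, 8, 9} is all of U.
No single set has all 8 items (the largest, C2, has 7), so 2 is optimal.

2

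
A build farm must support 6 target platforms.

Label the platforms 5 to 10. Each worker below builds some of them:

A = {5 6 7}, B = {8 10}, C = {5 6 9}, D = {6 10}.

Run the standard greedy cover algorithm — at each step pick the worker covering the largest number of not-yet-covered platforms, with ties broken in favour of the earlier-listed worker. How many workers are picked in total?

3

Greedy: pick A (covers 3 new) → pick B (covers 2 new) → pick C (covers 1 new). Total picks: 3.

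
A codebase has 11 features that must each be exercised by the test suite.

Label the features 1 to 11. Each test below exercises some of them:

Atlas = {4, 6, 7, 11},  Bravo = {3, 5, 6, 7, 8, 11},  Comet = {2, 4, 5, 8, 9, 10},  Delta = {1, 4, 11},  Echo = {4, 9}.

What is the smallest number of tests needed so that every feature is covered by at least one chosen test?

3

Take {Bravo, Comet, Delta}. Their union is {1, 2, 3, 4, 5, 6, 7, 8, 9, 10, 11}, which is all 11 features.
Only Delta contains 1, so Delta is forced; the remaining 8 features need at least 2 more tests (each remaining test adds at most 5) — so at least 3 tests are needed, and 3 is optimal.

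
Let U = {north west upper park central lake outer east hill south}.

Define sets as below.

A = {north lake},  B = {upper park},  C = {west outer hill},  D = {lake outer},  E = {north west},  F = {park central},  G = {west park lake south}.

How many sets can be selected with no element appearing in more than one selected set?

3

A, C, F are pairwise disjoint (A={north,lake}; C={west,outer,hill}; F={park,central}).
Every remaining set overlaps one of these, and no 4 of the listed sets are pairwise disjoint, so 3 is the maximum.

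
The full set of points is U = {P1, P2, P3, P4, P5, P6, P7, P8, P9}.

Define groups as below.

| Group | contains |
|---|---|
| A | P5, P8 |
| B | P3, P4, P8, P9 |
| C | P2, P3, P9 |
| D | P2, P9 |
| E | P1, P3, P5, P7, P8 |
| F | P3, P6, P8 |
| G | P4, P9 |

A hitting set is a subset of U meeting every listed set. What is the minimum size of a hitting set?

2

Take H = {P8, P9}. Each listed group contains at least one of these, so H is a hitting set of size 2.
The groups A, C are pairwise disjoint, so any hitting set needs a separate point for each — at least 2. Hence 2 is optimal.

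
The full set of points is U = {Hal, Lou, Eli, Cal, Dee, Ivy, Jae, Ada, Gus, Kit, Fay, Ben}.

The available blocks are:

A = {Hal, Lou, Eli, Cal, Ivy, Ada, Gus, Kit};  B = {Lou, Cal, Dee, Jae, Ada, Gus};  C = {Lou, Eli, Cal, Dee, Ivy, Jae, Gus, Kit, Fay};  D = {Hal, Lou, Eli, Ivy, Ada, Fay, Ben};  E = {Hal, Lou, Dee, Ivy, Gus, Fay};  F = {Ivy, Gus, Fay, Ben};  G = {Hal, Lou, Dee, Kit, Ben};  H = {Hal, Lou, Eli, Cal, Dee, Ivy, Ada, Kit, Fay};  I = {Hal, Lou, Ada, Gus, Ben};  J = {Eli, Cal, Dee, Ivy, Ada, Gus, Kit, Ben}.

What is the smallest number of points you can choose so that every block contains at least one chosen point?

Take T = {Lou, Ben}. Each listed block contains at least one of these, so T is a hitting set of size 2.
No single point lies in every block, so at least 2 are needed and 2 is optimal.

2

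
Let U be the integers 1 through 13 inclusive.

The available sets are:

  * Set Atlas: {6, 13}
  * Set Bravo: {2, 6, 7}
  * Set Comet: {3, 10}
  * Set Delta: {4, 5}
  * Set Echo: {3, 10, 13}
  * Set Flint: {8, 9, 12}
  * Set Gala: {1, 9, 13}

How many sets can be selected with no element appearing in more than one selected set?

4

Bravo, Comet, Delta, Gala are pairwise disjoint (Bravo={2,6,7}; Comet={3,10}; Delta={4,5}; Gala={1,9,13}).
Every remaining set overlaps one of these, and no 5 of the listed sets are pairwise disjoint, so 4 is the maximum.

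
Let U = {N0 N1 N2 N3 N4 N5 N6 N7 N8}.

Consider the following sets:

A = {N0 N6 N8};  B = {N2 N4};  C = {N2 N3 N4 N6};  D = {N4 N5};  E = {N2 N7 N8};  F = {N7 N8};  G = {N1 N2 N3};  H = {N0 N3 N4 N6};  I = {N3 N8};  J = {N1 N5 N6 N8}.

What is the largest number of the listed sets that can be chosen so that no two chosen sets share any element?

3

D, F, G are pairwise disjoint (D={N4,N5}; F={N7,N8}; G={N1,N2,N3}).
Every remaining set overlaps one of these, and no 4 of the listed sets are pairwise disjoint, so 3 is the maximum.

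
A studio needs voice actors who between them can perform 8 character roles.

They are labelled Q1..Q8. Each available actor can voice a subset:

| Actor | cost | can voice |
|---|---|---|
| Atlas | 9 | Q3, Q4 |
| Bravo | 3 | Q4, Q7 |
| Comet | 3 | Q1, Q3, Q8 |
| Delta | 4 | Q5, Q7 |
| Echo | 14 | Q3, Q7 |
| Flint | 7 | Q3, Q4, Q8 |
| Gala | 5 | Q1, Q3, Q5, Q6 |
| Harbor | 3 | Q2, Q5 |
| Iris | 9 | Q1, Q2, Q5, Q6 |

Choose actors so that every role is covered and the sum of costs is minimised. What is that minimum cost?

14

Bravo, Comet, Gala, Harbor together cover every role (Bravo ∪ Comet ∪ Gala ∪ Harbor = {Q1, Q2, Q3, Q4, Q5, Q6, Q7, Q8}); total cost 3 + 3 + 5 + 3 = 14.
No covering selection has total cost below 14.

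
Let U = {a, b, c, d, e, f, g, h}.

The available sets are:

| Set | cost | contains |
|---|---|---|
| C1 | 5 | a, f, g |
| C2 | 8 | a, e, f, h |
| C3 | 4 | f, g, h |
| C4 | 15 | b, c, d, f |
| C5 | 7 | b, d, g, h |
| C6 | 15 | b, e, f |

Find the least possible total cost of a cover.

27

C2, C3, C4 together cover every element (C2 ∪ C3 ∪ C4 = {a, b, c, d, e, f, g, h}); total cost 8 + 4 + 15 = 27.
The greedy pick C3, C5, C2, C4 costs 34; no covering selection beats 27.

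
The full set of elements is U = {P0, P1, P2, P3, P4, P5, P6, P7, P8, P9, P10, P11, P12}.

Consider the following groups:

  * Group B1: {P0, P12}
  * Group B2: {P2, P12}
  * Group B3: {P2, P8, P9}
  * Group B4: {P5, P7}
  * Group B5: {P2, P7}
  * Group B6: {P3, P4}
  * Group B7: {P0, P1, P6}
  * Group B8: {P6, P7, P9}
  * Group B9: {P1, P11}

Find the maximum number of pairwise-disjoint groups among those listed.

5

B1, B3, B4, B6, B9 are pairwise disjoint (B1={P0,P12}; B3={P2,P8,P9}; B4={P5,P7}; B6={P3,P4}; B9={P1,P11}).
Every remaining group overlaps one of these, and no 6 of the listed groups are pairwise disjoint, so 5 is the maximum.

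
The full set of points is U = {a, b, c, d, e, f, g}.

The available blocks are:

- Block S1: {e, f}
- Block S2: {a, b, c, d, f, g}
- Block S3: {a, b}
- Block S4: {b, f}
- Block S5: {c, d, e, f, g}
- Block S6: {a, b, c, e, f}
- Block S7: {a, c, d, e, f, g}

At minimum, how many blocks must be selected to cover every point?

S2 and S6 together: S2 ∪ S6 = {a, b, c, d, e, f, g} — every point is covered.
No single block has all 7 points (the largest, S2, has 6), so 2 is optimal.

2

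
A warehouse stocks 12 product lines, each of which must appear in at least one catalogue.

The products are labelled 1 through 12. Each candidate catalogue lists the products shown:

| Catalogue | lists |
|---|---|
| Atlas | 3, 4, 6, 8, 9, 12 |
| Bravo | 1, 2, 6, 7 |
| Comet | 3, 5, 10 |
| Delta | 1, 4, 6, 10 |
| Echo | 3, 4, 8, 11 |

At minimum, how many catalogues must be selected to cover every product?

4

Atlas and Bravo and Comet and Echo together: Atlas ∪ Bravo ∪ Comet ∪ Echo = {1, 2, 3, 4, 5, 6, 7, 8, 9, 10, 11, 12} — every product is covered.
No 3 of the 5 catalogues cover everything (all 10 combinations miss at least one product), so 4 is optimal.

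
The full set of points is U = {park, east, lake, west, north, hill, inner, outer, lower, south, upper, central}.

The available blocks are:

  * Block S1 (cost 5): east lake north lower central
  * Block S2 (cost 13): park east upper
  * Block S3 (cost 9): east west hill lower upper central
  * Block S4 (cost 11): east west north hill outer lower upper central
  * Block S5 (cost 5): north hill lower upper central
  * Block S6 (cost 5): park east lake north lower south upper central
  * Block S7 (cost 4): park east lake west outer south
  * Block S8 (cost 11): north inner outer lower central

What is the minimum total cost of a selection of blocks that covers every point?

20

S5, S7, S8 together cover every point (S5 ∪ S7 ∪ S8 = {park, east, lake, west, north, hill, inner, outer, lower, south, upper, central}); total cost 5 + 4 + 11 = 20.
The greedy pick S6, S7, S5, S8 costs 25; no covering selection beats 20.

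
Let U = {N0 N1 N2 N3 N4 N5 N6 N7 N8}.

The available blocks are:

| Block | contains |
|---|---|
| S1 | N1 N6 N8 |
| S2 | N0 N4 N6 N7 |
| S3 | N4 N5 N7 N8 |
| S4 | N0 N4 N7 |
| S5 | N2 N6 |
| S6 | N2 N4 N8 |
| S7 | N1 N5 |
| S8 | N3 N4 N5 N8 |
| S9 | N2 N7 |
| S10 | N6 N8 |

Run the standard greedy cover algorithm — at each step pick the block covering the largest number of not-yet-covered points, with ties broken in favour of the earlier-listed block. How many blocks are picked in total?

Greedy: pick S2 (covers 4 new) → pick S8 (covers 3 new) → pick S1 (covers 1 new) → pick S5 (covers 1 new). Total picks: 4.

4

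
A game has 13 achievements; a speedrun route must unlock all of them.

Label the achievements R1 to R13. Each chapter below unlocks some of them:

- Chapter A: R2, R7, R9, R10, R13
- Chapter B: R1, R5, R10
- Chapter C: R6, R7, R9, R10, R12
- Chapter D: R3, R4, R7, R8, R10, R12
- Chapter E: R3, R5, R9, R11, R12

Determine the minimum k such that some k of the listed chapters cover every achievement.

Take {A, B, C, D, E}. Their union is {R1, R2, R3, R4, R5, R6, R7, R8, R9, R10, R11, R12, R13}, which is all 13 achievements.
No 4 of the 5 chapters cover everything (all 5 combinations miss at least one achievement), so 5 is optimal.

5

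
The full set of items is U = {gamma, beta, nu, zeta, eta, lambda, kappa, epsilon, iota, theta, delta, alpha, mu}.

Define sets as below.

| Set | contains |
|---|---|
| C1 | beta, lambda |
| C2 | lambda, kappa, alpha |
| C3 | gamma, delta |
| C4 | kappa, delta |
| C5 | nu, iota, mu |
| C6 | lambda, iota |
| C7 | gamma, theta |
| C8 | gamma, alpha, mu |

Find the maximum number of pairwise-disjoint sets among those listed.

C1, C4, C5, C7 are pairwise disjoint (C1={beta,lambda}; C4={kappa,delta}; C5={nu,iota,mu}; C7={gamma,theta}).
Every remaining set overlaps one of these, and no 5 of the listed sets are pairwise disjoint, so 4 is the maximum.

4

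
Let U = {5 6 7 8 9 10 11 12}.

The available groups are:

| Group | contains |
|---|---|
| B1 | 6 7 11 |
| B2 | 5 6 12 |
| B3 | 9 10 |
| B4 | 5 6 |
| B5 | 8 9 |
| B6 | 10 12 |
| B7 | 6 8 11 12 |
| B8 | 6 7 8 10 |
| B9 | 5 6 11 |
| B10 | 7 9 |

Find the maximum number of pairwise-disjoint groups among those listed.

3

B6, B9, B10 are pairwise disjoint (B6={10,12}; B9={5,6,11}; B10={7,9}).
Every remaining group overlaps one of these, and no 4 of the listed groups are pairwise disjoint, so 3 is the maximum.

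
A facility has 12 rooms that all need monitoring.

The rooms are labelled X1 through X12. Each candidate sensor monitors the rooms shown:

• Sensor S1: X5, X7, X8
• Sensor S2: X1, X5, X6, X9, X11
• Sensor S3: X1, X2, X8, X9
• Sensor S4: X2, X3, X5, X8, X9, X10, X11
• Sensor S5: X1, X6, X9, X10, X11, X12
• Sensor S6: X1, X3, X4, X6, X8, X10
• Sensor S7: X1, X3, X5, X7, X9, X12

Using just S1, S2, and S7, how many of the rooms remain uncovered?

3

Union of S1, S2, S7 = {X1, X3, X5, X6, X7, X8, X9, X11, X12}.
Not covered: X2, X4, X10 — 3 rooms.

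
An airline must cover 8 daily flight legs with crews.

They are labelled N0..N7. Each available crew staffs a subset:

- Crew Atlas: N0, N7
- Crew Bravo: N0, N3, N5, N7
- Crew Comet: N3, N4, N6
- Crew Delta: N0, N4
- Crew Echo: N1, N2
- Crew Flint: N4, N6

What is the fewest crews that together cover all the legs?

Bravo and Echo and Flint together: Bravo ∪ Echo ∪ Flint = {N0, N1, N2, N3, N4, N5, N6, N7} — every leg is covered.
Only Echo contains N1, so Echo is forced; the remaining 6 legs need at least 2 more crews (each remaining crew adds at most 4) — so at least 3 crews are needed, and 3 is optimal.

3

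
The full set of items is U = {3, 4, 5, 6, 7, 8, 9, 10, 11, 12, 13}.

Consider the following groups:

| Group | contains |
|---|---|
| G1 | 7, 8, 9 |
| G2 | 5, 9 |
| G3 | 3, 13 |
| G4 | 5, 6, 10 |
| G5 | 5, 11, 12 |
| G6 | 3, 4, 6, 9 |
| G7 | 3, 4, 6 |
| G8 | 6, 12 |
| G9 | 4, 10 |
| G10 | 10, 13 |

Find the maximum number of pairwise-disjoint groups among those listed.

G2, G3, G8, G9 are pairwise disjoint (G2={5,9}; G3={3,13}; G8={6,12}; G9={4,10}).
Every remaining group overlaps one of these, and no 5 of the listed groups are pairwise disjoint, so 4 is the maximum.

4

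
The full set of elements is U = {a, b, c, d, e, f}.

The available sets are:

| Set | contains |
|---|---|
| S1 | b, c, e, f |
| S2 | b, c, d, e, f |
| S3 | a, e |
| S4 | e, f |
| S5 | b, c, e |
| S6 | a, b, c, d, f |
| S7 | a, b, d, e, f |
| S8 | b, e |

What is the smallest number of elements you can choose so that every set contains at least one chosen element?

The 2 elements {c, e} hit every set.
No single element lies in every set, so at least 2 are needed and 2 is optimal.

2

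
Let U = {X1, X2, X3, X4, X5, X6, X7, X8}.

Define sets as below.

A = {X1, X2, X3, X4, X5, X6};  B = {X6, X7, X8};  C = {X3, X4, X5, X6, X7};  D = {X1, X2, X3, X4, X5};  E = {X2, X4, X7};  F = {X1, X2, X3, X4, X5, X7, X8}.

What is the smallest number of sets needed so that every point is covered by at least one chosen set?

A and B cover everything between them: the union {X1, X2, X3, X4, X5, X6, X7, X8} is all of U.
No single set has all 8 points (the largest, F, has 7), so 2 is optimal.

2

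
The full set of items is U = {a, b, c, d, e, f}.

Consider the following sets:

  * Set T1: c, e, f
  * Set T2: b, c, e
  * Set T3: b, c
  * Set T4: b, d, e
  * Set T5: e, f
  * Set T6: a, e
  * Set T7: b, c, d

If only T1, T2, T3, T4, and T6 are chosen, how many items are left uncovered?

0

Union of T1, T2, T3, T4, T6 = {a, b, c, d, e, f} — that's every item, so 0 are uncovered.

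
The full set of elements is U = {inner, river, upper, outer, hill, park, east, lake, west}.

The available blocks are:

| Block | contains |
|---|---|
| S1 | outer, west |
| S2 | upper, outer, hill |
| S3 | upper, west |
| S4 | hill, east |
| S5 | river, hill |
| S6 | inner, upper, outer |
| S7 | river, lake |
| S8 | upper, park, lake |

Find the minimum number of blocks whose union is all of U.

5

Take {S1, S4, S6, S7, S8}. Their union is {inner, river, upper, outer, hill, park, east, lake, west}, which is all 9 elements.
No 4 of the 8 blocks cover everything (all 70 combinations miss at least one element), so 5 is optimal.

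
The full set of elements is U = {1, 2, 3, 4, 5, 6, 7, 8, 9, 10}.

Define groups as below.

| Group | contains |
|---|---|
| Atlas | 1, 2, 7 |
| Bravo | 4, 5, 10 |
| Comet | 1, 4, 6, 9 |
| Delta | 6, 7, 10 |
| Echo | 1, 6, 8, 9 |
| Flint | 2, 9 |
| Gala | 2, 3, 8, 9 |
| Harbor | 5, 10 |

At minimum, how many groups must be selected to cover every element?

4

Atlas and Bravo and Echo and Gala together: Atlas ∪ Bravo ∪ Echo ∪ Gala = {1, 2, 3, 4, 5, 6, 7, 8, 9, 10} — every element is covered.
No 3 of the 8 groups cover everything (all 56 combinations miss at least one element), so 4 is optimal.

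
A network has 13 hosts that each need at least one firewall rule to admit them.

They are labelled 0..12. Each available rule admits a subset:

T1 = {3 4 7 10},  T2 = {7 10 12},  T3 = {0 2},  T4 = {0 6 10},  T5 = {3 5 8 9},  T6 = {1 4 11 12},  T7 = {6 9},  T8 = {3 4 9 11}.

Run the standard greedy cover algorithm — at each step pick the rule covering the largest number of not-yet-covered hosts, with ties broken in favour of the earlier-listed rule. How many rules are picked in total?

Greedy: pick T1 (covers 4 new) → pick T5 (covers 3 new) → pick T6 (covers 3 new) → pick T3 (covers 2 new) → pick T4 (covers 1 new). Total picks: 5.

5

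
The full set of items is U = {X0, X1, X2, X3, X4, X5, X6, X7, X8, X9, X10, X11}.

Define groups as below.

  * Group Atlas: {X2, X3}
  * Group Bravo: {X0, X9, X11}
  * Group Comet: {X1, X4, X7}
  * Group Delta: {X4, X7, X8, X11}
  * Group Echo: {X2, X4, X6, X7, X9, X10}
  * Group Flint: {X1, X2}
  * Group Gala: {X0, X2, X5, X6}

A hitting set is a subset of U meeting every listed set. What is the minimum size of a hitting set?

The 3 items {X2, X4, X9} hit every group.
The groups Atlas, Bravo, Comet are pairwise disjoint, so any hitting set needs a separate item for each — at least 3. Hence 3 is optimal.

3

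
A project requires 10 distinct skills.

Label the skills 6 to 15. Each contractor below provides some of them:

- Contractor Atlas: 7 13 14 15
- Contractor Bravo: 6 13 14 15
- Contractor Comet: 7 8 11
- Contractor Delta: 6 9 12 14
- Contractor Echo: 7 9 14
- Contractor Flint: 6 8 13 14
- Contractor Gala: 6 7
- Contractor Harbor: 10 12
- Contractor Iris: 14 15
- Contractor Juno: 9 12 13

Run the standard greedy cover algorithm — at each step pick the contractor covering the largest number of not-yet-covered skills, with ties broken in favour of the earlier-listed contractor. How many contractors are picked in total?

Greedy: pick Atlas (covers 4 new) → pick Delta (covers 3 new) → pick Comet (covers 2 new) → pick Harbor (covers 1 new). Total picks: 4.

4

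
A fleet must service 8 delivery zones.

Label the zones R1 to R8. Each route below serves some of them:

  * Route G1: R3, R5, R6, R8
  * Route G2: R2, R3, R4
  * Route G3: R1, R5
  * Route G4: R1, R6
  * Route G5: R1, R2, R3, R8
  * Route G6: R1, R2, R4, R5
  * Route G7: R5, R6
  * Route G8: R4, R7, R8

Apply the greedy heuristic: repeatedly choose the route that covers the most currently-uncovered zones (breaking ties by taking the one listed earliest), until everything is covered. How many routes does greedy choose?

Greedy: pick G1 (covers 4 new) → pick G6 (covers 3 new) → pick G8 (covers 1 new). Total picks: 3.

3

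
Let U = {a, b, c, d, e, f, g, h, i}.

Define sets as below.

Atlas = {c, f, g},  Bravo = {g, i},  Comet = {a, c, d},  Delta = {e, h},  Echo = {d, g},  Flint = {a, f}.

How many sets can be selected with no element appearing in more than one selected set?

Bravo, Comet, Delta are pairwise disjoint (Bravo={g,i}; Comet={a,c,d}; Delta={e,h}).
Every remaining set overlaps one of these, and no 4 of the listed sets are pairwise disjoint, so 3 is the maximum.

3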